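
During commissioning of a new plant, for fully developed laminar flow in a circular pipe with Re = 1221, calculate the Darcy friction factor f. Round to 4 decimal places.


f = 64 / Re
f = 64 / 1221
f = 0.0524


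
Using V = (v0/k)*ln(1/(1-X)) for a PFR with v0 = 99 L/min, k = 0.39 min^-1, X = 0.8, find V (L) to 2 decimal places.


V = (v0/k) * ln(1/(1-X))
V = (99/0.39) * ln(1/(1-0.8))
V = 253.846154 * ln(5.0)
V = 253.846154 * 1.609438
V = 408.55 L


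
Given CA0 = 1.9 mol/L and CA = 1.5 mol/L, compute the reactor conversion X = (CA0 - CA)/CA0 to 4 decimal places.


X = (CA0 - CA) / CA0
X = (1.9 - 1.5) / 1.9
X = 0.4 / 1.9
X = 0.2105


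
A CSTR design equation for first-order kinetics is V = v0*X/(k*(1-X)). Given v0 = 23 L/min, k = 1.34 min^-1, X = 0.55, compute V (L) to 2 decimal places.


V = v0 * X / (k * (1 - X))
V = 23 * 0.55 / (1.34 * (1 - 0.55))
V = 12.65 / (1.34 * 0.45)
V = 12.65 / 0.603
V = 20.98 L


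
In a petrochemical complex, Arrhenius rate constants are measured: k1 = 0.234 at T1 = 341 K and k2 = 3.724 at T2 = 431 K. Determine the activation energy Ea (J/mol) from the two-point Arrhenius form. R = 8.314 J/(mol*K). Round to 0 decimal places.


Ea = R * ln(k2/k1) / (1/T1 - 1/T2)
ln(k2/k1) = ln(3.724/0.234) = 2.7672325
1/T1 - 1/T2 = 1/341 - 1/431 = 0.000612365705
Ea = 8.314 * 2.7672325 / 0.000612365705
Ea = 37570 J/mol


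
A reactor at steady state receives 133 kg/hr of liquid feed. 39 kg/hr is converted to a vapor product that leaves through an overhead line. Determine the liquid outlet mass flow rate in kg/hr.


Steady-state mass balance on the main outlet: F_out = F_in - F_removed
F_out = 133 - 39
F_out = 94 kg/hr


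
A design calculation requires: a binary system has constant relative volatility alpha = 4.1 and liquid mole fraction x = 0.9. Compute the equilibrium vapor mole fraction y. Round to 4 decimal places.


y = alpha*x / (1 + (alpha-1)*x)
y = 4.1*0.9 / (1 + (4.1-1)*0.9)
y = 3.69 / (1 + 2.79)
y = 3.69 / 3.79
y = 0.9736


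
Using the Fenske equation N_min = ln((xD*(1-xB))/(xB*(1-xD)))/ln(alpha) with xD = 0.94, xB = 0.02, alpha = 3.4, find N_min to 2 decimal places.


N_min = ln((xD*(1-xB))/(xB*(1-xD))) / ln(alpha)
Numerator inside ln: 0.9212 / 0.0012 = 767.666667
ln(767.666667) = 6.643356
ln(alpha) = ln(3.4) = 1.223775
N_min = 6.643356 / 1.223775 = 5.43


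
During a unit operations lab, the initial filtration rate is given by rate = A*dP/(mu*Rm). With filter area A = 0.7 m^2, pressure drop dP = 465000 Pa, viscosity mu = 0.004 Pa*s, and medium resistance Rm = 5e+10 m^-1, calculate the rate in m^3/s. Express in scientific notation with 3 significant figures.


rate = A * dP / (mu * Rm)
rate = 0.7 * 465000 / (0.004 * 5e+10)
rate = 325500.0 / 2.000e+08
rate = 1.63e-03 m^3/s


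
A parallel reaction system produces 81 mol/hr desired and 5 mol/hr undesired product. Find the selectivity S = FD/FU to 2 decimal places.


S = desired product rate / undesired product rate
S = 81 / 5
S = 16.20


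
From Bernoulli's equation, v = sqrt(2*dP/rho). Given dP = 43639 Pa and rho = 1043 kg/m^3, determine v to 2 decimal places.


v = sqrt(2*dP/rho)
v = sqrt(2*43639/1043)
v = sqrt(83.67977)
v = 9.15 m/s


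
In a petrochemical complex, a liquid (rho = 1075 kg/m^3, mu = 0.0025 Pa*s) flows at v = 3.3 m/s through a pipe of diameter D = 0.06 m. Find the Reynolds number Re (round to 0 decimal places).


Re = rho * v * D / mu
Re = 1075 * 3.3 * 0.06 / 0.0025
Re = 212.85 / 0.0025
Re = 85140


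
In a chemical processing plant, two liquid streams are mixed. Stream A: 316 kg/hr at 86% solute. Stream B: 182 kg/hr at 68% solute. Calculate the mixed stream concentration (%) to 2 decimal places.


Mass balance on solute: F1*x1 + F2*x2 = F3*x3
F3 = F1 + F2 = 316 + 182 = 498 kg/hr
x3 = (F1*x1 + F2*x2)/F3
x3 = (316*0.86 + 182*0.68) / 498
x3 = 79.42%


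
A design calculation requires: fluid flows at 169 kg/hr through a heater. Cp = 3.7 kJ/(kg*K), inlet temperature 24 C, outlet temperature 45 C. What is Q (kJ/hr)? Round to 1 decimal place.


Q = m_dot * Cp * (T2 - T1)
Q = 169 * 3.7 * (45 - 24)
Q = 169 * 3.7 * 21
Q = 13131.3 kJ/hr


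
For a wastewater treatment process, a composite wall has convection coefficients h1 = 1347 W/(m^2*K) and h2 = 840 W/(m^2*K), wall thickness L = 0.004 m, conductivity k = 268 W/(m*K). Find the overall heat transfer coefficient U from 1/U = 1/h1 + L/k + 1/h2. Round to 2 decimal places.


1/U = 1/h1 + L/k + 1/h2
1/U = 1/1347 + 0.004/268 + 1/840
1/U = 0.0007423905 + 1.49254e-05 + 0.0011904762
1/U = 0.0019477921
U = 513.40 W/(m^2*K)


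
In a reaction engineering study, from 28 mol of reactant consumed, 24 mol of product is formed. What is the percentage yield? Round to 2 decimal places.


Yield = (moles product / moles consumed) * 100%
Yield = (24 / 28) * 100
Yield = 0.8571 * 100
Yield = 85.71%


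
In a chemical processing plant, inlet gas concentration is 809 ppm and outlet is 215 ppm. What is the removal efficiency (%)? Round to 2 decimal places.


Efficiency = (G_in - G_out) / G_in * 100%
Efficiency = (809 - 215) / 809 * 100
Efficiency = 594 / 809 * 100
Efficiency = 73.42%


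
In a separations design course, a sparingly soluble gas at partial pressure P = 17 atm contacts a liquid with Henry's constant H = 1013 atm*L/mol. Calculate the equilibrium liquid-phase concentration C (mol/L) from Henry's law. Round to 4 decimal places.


C = P / H
C = 17 / 1013
C = 0.0168 mol/L


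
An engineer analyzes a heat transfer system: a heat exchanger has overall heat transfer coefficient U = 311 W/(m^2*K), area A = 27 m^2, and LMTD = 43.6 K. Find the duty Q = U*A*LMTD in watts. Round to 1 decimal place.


Q = U * A * LMTD
Q = 311 * 27 * 43.6
Q = 366109.2 W


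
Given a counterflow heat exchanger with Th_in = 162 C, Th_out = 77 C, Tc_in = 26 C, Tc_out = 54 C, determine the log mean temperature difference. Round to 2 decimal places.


dT1 = Th_in - Tc_out = 162 - 54 = 108
dT2 = Th_out - Tc_in = 77 - 26 = 51
LMTD = (dT1 - dT2) / ln(dT1/dT2)
LMTD = (108 - 51) / ln(108/51)
LMTD = 75.97 K


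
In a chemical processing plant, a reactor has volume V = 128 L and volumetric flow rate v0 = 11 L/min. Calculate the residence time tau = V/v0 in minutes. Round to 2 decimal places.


tau = V / v0
tau = 128 / 11
tau = 11.64 min


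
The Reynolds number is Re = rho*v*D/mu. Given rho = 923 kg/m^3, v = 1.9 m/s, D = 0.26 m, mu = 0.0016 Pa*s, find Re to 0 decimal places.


Re = rho * v * D / mu
Re = 923 * 1.9 * 0.26 / 0.0016
Re = 455.962 / 0.0016
Re = 284976


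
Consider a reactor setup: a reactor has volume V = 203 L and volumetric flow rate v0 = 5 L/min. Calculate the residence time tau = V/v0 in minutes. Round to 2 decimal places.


tau = V / v0
tau = 203 / 5
tau = 40.60 min


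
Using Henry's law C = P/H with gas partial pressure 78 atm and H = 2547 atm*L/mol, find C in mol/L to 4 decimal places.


C = P / H
C = 78 / 2547
C = 0.0306 mol/L


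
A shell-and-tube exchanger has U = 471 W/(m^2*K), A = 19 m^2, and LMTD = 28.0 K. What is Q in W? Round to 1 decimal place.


Q = U * A * LMTD
Q = 471 * 19 * 28.0
Q = 250572.0 W


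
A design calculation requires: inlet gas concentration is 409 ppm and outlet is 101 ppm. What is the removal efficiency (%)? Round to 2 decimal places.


Efficiency = (G_in - G_out) / G_in * 100%
Efficiency = (409 - 101) / 409 * 100
Efficiency = 308 / 409 * 100
Efficiency = 75.31%


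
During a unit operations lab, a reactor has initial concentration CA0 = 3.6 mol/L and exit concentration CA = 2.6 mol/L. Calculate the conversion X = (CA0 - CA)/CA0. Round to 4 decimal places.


X = (CA0 - CA) / CA0
X = (3.6 - 2.6) / 3.6
X = 1.0 / 3.6
X = 0.2778


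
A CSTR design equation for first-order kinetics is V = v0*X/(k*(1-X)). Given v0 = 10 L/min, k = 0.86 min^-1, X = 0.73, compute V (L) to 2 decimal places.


V = v0 * X / (k * (1 - X))
V = 10 * 0.73 / (0.86 * (1 - 0.73))
V = 7.3 / (0.86 * 0.27)
V = 7.3 / 0.2322
V = 31.44 L


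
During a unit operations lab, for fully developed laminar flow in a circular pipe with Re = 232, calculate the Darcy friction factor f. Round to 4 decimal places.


f = 64 / Re
f = 64 / 232
f = 0.2759


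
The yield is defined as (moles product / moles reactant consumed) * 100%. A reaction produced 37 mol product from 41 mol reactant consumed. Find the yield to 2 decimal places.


Yield = (moles product / moles consumed) * 100%
Yield = (37 / 41) * 100
Yield = 0.9024 * 100
Yield = 90.24%


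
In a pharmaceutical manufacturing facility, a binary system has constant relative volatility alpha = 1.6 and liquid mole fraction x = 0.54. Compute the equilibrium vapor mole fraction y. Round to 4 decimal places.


y = alpha*x / (1 + (alpha-1)*x)
y = 1.6*0.54 / (1 + (1.6-1)*0.54)
y = 0.864 / (1 + 0.324)
y = 0.864 / 1.324
y = 0.6526


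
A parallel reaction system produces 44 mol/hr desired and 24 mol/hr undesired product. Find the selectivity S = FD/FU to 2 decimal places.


S = desired product rate / undesired product rate
S = 44 / 24
S = 1.83


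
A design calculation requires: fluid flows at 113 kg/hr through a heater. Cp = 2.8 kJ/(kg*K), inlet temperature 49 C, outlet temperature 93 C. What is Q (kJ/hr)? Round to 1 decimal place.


Q = m_dot * Cp * (T2 - T1)
Q = 113 * 2.8 * (93 - 49)
Q = 113 * 2.8 * 44
Q = 13921.6 kJ/hr


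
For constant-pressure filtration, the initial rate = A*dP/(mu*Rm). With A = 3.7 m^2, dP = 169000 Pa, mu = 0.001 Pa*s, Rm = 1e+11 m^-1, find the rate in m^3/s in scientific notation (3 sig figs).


rate = A * dP / (mu * Rm)
rate = 3.7 * 169000 / (0.001 * 1e+11)
rate = 625300.0 / 1.000e+08
rate = 6.25e-03 m^3/s


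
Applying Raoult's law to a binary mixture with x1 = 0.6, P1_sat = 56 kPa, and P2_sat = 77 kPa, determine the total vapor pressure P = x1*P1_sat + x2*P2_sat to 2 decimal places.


P = x1*P1_sat + x2*P2_sat
x2 = 1 - x1 = 1 - 0.6 = 0.4
P = 0.6*56 + 0.4*77
P = 33.6 + 30.8
P = 64.40 kPa


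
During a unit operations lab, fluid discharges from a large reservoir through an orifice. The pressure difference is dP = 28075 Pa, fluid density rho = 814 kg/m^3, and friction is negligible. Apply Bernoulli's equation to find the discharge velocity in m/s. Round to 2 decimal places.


v = sqrt(2*dP/rho)
v = sqrt(2*28075/814)
v = sqrt(68.980344)
v = 8.31 m/s


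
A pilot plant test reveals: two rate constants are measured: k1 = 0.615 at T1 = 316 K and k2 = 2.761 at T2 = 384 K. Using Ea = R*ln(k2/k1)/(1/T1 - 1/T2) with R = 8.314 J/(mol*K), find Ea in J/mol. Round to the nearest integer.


Ea = R * ln(k2/k1) / (1/T1 - 1/T2)
ln(k2/k1) = ln(2.761/0.615) = 1.5017259
1/T1 - 1/T2 = 1/316 - 1/384 = 0.000560390295
Ea = 8.314 * 1.5017259 / 0.000560390295
Ea = 22280 J/mol


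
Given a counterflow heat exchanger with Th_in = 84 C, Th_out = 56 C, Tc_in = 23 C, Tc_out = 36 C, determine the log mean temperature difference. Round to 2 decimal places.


dT1 = Th_in - Tc_out = 84 - 36 = 48
dT2 = Th_out - Tc_in = 56 - 23 = 33
LMTD = (dT1 - dT2) / ln(dT1/dT2)
LMTD = (48 - 33) / ln(48/33)
LMTD = 40.03 K


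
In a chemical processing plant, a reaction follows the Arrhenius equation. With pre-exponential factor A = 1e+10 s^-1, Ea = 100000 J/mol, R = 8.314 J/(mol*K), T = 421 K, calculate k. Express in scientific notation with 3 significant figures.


k = A * exp(-Ea/(R*T))
k = 1e+10 * exp(-100000 / (8.314 * 421))
k = 1e+10 * exp(-28.569845)
k = 3.91e-03


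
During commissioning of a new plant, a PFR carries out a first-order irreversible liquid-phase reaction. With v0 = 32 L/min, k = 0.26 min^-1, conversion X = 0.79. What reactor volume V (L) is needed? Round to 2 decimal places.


V = (v0/k) * ln(1/(1-X))
V = (32/0.26) * ln(1/(1-0.79))
V = 123.076923 * ln(4.761905)
V = 123.076923 * 1.560648
V = 192.08 L


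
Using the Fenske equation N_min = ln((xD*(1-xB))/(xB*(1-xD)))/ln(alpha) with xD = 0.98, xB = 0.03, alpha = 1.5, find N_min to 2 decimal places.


N_min = ln((xD*(1-xB))/(xB*(1-xD))) / ln(alpha)
Numerator inside ln: 0.9506 / 0.0006 = 1584.333333
ln(1584.333333) = 7.367919
ln(alpha) = ln(1.5) = 0.405465
N_min = 7.367919 / 0.405465 = 18.17


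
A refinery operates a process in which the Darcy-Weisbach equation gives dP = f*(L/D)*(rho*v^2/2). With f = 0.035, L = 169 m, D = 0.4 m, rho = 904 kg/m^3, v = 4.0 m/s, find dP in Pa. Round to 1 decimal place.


dP = f * (L/D) * (rho*v^2/2)
dP = 0.035 * (169/0.4) * (904*4.0^2/2)
L/D = 422.5
rho*v^2/2 = 904*16.0/2 = 7232.0
dP = 0.035 * 422.5 * 7232.0
dP = 106943.2 Pa


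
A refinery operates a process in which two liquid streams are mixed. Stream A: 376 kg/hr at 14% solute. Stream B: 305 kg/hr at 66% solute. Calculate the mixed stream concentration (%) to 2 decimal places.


Mass balance on solute: F1*x1 + F2*x2 = F3*x3
F3 = F1 + F2 = 376 + 305 = 681 kg/hr
x3 = (F1*x1 + F2*x2)/F3
x3 = (376*0.14 + 305*0.66) / 681
x3 = 37.29%


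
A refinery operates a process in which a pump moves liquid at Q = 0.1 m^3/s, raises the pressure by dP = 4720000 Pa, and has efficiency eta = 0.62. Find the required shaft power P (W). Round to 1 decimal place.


P = Q * dP / eta
P = 0.1 * 4720000 / 0.62
P = 472000.0 / 0.62
P = 761290.3 W


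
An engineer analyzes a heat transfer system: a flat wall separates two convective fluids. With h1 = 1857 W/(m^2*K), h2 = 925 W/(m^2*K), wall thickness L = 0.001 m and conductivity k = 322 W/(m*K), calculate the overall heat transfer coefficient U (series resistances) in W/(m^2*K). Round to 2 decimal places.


1/U = 1/h1 + L/k + 1/h2
1/U = 1/1857 + 0.001/322 + 1/925
1/U = 0.000538503 + 3.1056e-06 + 0.0010810811
1/U = 0.0016226897
U = 616.26 W/(m^2*K)


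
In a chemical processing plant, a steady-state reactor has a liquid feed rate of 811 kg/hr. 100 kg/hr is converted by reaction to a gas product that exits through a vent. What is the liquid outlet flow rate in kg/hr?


Steady-state mass balance on the main outlet: F_out = F_in - F_removed
F_out = 811 - 100
F_out = 711 kg/hr


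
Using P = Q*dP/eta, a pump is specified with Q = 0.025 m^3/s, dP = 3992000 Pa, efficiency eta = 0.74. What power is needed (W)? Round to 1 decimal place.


P = Q * dP / eta
P = 0.025 * 3992000 / 0.74
P = 99800.0 / 0.74
P = 134864.9 W


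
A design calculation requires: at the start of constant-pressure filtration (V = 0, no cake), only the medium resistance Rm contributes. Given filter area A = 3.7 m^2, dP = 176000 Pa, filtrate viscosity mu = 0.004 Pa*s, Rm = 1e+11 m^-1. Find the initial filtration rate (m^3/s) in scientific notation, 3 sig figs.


rate = A * dP / (mu * Rm)
rate = 3.7 * 176000 / (0.004 * 1e+11)
rate = 651200.0 / 4.000e+08
rate = 1.63e-03 m^3/s


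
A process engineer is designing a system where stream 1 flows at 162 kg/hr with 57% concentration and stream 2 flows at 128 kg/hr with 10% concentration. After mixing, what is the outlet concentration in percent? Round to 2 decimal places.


Mass balance on solute: F1*x1 + F2*x2 = F3*x3
F3 = F1 + F2 = 162 + 128 = 290 kg/hr
x3 = (F1*x1 + F2*x2)/F3
x3 = (162*0.57 + 128*0.1) / 290
x3 = 36.26%


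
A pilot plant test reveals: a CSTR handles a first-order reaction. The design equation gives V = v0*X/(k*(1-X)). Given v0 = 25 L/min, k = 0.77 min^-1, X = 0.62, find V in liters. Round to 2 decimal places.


V = v0 * X / (k * (1 - X))
V = 25 * 0.62 / (0.77 * (1 - 0.62))
V = 15.5 / (0.77 * 0.38)
V = 15.5 / 0.2926
V = 52.97 L


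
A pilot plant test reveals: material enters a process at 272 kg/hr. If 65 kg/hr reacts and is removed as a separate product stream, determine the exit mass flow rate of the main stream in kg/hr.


Steady-state mass balance on the main outlet: F_out = F_in - F_removed
F_out = 272 - 65
F_out = 207 kg/hr


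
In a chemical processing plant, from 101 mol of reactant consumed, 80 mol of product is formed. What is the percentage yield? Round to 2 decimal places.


Yield = (moles product / moles consumed) * 100%
Yield = (80 / 101) * 100
Yield = 0.7921 * 100
Yield = 79.21%


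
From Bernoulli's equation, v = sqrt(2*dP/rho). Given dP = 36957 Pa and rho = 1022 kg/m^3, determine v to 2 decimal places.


v = sqrt(2*dP/rho)
v = sqrt(2*36957/1022)
v = sqrt(72.322896)
v = 8.50 m/s


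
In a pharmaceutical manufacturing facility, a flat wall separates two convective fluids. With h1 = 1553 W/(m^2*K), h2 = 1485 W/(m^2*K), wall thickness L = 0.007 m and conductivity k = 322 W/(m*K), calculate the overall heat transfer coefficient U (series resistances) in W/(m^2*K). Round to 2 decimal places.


1/U = 1/h1 + L/k + 1/h2
1/U = 1/1553 + 0.007/322 + 1/1485
1/U = 0.000643915 + 2.17391e-05 + 0.0006734007
1/U = 0.0013390548
U = 746.80 W/(m^2*K)


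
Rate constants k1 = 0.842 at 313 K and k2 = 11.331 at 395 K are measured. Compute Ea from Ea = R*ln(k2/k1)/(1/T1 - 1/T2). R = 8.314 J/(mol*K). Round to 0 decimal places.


Ea = R * ln(k2/k1) / (1/T1 - 1/T2)
ln(k2/k1) = ln(11.331/0.842) = 2.5995176
1/T1 - 1/T2 = 1/313 - 1/395 = 0.000663242609
Ea = 8.314 * 2.5995176 / 0.000663242609
Ea = 32586 J/mol


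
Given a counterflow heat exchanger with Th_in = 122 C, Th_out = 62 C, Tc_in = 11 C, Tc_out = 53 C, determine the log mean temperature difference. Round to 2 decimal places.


dT1 = Th_in - Tc_out = 122 - 53 = 69
dT2 = Th_out - Tc_in = 62 - 11 = 51
LMTD = (dT1 - dT2) / ln(dT1/dT2)
LMTD = (69 - 51) / ln(69/51)
LMTD = 59.55 K


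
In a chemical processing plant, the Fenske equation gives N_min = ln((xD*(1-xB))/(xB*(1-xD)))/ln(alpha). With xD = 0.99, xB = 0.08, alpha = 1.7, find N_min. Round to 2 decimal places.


N_min = ln((xD*(1-xB))/(xB*(1-xD))) / ln(alpha)
Numerator inside ln: 0.9108 / 0.0008 = 1138.5
ln(1138.5) = 7.037467
ln(alpha) = ln(1.7) = 0.530628
N_min = 7.037467 / 0.530628 = 13.26


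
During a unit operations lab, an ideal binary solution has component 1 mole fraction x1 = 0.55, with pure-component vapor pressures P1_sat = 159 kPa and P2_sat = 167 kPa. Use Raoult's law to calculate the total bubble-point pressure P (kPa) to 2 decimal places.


P = x1*P1_sat + x2*P2_sat
x2 = 1 - x1 = 1 - 0.55 = 0.45
P = 0.55*159 + 0.45*167
P = 87.45 + 75.15
P = 162.60 kPa


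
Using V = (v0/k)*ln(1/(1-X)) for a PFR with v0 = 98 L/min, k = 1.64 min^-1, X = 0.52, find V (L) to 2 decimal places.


V = (v0/k) * ln(1/(1-X))
V = (98/1.64) * ln(1/(1-0.52))
V = 59.756098 * ln(2.083333)
V = 59.756098 * 0.733969
V = 43.86 L


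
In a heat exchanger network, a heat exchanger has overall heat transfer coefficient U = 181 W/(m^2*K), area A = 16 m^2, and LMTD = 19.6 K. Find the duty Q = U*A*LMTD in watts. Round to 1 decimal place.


Q = U * A * LMTD
Q = 181 * 16 * 19.6
Q = 56761.6 W


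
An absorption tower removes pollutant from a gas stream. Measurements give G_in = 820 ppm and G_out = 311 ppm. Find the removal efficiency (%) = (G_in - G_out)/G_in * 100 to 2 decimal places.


Efficiency = (G_in - G_out) / G_in * 100%
Efficiency = (820 - 311) / 820 * 100
Efficiency = 509 / 820 * 100
Efficiency = 62.07%


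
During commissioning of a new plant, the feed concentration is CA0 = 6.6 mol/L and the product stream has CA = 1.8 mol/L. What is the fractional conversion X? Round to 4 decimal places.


X = (CA0 - CA) / CA0
X = (6.6 - 1.8) / 6.6
X = 4.8 / 6.6
X = 0.7273


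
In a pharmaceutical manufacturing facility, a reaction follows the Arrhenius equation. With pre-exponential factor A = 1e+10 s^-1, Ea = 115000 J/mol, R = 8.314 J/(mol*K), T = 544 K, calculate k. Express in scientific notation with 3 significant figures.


k = A * exp(-Ea/(R*T))
k = 1e+10 * exp(-115000 / (8.314 * 544))
k = 1e+10 * exp(-25.426637)
k = 9.06e-02


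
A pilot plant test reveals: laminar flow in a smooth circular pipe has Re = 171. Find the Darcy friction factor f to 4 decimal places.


f = 64 / Re
f = 64 / 171
f = 0.3743


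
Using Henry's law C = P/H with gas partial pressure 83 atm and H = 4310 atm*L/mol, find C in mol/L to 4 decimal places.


C = P / H
C = 83 / 4310
C = 0.0193 mol/L


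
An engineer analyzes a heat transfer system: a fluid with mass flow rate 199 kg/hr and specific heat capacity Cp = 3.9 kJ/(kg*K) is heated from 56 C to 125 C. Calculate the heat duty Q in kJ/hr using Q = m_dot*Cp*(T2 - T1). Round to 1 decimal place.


Q = m_dot * Cp * (T2 - T1)
Q = 199 * 3.9 * (125 - 56)
Q = 199 * 3.9 * 69
Q = 53550.9 kJ/hr


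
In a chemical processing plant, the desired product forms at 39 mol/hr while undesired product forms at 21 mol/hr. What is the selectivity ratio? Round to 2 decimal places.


S = desired product rate / undesired product rate
S = 39 / 21
S = 1.86


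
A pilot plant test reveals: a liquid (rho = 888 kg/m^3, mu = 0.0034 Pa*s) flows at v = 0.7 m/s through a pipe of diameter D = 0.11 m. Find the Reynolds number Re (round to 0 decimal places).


Re = rho * v * D / mu
Re = 888 * 0.7 * 0.11 / 0.0034
Re = 68.376 / 0.0034
Re = 20111


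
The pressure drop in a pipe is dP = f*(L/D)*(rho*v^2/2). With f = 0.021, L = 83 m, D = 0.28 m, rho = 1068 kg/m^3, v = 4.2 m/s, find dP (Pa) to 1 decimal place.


dP = f * (L/D) * (rho*v^2/2)
dP = 0.021 * (83/0.28) * (1068*4.2^2/2)
L/D = 296.42857143
rho*v^2/2 = 1068*17.64/2 = 9419.76
dP = 0.021 * 296.42857143 * 9419.76
dP = 58638.0 Pa


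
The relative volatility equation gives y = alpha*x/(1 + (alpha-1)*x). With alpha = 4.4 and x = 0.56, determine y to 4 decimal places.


y = alpha*x / (1 + (alpha-1)*x)
y = 4.4*0.56 / (1 + (4.4-1)*0.56)
y = 2.464 / (1 + 1.904)
y = 2.464 / 2.904
y = 0.8485


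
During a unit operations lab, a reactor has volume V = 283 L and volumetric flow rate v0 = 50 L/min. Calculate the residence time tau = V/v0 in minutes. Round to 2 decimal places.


tau = V / v0
tau = 283 / 50
tau = 5.66 min


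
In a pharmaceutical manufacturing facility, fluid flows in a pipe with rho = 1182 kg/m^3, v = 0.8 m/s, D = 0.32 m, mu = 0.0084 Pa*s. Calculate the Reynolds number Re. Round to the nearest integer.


Re = rho * v * D / mu
Re = 1182 * 0.8 * 0.32 / 0.0084
Re = 302.592 / 0.0084
Re = 36023


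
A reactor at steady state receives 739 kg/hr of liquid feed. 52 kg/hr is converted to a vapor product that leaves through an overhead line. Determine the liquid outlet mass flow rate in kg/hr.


Steady-state mass balance on the main outlet: F_out = F_in - F_removed
F_out = 739 - 52
F_out = 687 kg/hr


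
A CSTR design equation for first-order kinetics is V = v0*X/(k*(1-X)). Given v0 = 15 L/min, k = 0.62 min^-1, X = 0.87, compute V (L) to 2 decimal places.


V = v0 * X / (k * (1 - X))
V = 15 * 0.87 / (0.62 * (1 - 0.87))
V = 13.05 / (0.62 * 0.13)
V = 13.05 / 0.0806
V = 161.91 L


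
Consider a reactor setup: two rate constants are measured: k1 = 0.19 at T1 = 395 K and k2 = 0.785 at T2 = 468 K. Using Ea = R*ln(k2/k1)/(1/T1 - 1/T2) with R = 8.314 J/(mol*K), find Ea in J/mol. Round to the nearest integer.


Ea = R * ln(k2/k1) / (1/T1 - 1/T2)
ln(k2/k1) = ln(0.785/0.19) = 1.4186596
1/T1 - 1/T2 = 1/395 - 1/468 = 0.000394893433
Ea = 8.314 * 1.4186596 / 0.000394893433
Ea = 29868 J/mol


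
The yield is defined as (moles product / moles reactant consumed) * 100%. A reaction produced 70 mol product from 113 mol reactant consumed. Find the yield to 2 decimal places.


Yield = (moles product / moles consumed) * 100%
Yield = (70 / 113) * 100
Yield = 0.6195 * 100
Yield = 61.95%


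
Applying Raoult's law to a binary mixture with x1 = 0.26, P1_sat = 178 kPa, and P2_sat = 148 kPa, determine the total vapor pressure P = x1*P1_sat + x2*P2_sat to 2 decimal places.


P = x1*P1_sat + x2*P2_sat
x2 = 1 - x1 = 1 - 0.26 = 0.74
P = 0.26*178 + 0.74*148
P = 46.28 + 109.52
P = 155.80 kPa


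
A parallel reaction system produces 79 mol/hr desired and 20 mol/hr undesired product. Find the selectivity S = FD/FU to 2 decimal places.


S = desired product rate / undesired product rate
S = 79 / 20
S = 3.95


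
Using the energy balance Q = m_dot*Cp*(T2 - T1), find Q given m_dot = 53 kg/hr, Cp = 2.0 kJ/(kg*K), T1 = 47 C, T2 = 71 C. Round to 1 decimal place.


Q = m_dot * Cp * (T2 - T1)
Q = 53 * 2.0 * (71 - 47)
Q = 53 * 2.0 * 24
Q = 2544.0 kJ/hr


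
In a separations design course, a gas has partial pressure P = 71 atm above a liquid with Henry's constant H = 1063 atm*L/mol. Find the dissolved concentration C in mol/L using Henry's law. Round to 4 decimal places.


C = P / H
C = 71 / 1063
C = 0.0668 mol/L


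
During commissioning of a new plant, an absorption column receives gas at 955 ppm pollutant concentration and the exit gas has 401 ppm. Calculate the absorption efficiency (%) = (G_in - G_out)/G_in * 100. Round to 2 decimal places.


Efficiency = (G_in - G_out) / G_in * 100%
Efficiency = (955 - 401) / 955 * 100
Efficiency = 554 / 955 * 100
Efficiency = 58.01%


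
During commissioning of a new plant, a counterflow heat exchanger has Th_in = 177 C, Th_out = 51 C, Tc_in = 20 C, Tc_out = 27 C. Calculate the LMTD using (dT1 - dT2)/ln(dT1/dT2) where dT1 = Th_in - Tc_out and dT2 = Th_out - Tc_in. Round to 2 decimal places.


dT1 = Th_in - Tc_out = 177 - 27 = 150
dT2 = Th_out - Tc_in = 51 - 20 = 31
LMTD = (dT1 - dT2) / ln(dT1/dT2)
LMTD = (150 - 31) / ln(150/31)
LMTD = 75.48 K


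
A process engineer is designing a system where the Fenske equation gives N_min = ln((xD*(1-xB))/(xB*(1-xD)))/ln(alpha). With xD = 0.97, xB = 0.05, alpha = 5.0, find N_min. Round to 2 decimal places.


N_min = ln((xD*(1-xB))/(xB*(1-xD))) / ln(alpha)
Numerator inside ln: 0.9215 / 0.0015 = 614.333333
ln(614.333333) = 6.420538
ln(alpha) = ln(5.0) = 1.609438
N_min = 6.420538 / 1.609438 = 3.99


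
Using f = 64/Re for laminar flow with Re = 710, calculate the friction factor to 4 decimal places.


f = 64 / Re
f = 64 / 710
f = 0.0901


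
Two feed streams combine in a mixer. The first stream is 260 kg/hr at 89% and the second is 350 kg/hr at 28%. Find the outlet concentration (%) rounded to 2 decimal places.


Mass balance on solute: F1*x1 + F2*x2 = F3*x3
F3 = F1 + F2 = 260 + 350 = 610 kg/hr
x3 = (F1*x1 + F2*x2)/F3
x3 = (260*0.89 + 350*0.28) / 610
x3 = 54.00%


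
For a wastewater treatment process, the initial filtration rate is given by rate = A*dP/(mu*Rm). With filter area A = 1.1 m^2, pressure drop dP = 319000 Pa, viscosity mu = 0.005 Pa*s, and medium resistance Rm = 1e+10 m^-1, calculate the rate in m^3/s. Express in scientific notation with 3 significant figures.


rate = A * dP / (mu * Rm)
rate = 1.1 * 319000 / (0.005 * 1e+10)
rate = 350900.0 / 5.000e+07
rate = 7.02e-03 m^3/s


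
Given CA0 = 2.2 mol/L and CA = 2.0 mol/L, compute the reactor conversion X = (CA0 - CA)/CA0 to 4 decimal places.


X = (CA0 - CA) / CA0
X = (2.2 - 2.0) / 2.2
X = 0.2 / 2.2
X = 0.0909


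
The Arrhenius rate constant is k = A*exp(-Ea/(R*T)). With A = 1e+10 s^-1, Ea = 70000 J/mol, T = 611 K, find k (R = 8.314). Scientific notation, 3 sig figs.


k = A * exp(-Ea/(R*T))
k = 1e+10 * exp(-70000 / (8.314 * 611))
k = 1e+10 * exp(-13.779924)
k = 1.04e+04


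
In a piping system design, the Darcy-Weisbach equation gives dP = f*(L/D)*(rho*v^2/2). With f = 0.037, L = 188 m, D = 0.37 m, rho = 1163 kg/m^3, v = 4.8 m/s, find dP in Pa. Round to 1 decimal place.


dP = f * (L/D) * (rho*v^2/2)
dP = 0.037 * (188/0.37) * (1163*4.8^2/2)
L/D = 508.10810811
rho*v^2/2 = 1163*23.04/2 = 13397.76
dP = 0.037 * 508.10810811 * 13397.76
dP = 251877.9 Pa


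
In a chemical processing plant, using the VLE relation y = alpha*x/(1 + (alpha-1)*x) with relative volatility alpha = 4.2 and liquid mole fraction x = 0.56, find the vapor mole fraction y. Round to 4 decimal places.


y = alpha*x / (1 + (alpha-1)*x)
y = 4.2*0.56 / (1 + (4.2-1)*0.56)
y = 2.352 / (1 + 1.792)
y = 2.352 / 2.792
y = 0.8424


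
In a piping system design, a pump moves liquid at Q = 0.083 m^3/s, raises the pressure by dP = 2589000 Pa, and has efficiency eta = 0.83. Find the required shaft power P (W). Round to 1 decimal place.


P = Q * dP / eta
P = 0.083 * 2589000 / 0.83
P = 214887.0 / 0.83
P = 258900.0 W


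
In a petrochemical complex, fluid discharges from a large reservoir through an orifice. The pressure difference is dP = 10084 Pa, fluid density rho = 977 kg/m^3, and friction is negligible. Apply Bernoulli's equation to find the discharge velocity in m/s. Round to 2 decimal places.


v = sqrt(2*dP/rho)
v = sqrt(2*10084/977)
v = sqrt(20.642784)
v = 4.54 m/s


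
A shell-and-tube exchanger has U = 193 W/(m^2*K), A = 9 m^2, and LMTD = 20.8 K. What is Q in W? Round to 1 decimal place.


Q = U * A * LMTD
Q = 193 * 9 * 20.8
Q = 36129.6 W


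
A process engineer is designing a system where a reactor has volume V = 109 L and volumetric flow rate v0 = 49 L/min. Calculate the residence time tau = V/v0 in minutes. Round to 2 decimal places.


tau = V / v0
tau = 109 / 49
tau = 2.22 min


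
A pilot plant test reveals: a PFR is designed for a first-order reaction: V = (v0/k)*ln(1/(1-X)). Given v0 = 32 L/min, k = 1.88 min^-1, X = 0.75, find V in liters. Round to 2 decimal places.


V = (v0/k) * ln(1/(1-X))
V = (32/1.88) * ln(1/(1-0.75))
V = 17.021277 * ln(4.0)
V = 17.021277 * 1.386294
V = 23.60 L


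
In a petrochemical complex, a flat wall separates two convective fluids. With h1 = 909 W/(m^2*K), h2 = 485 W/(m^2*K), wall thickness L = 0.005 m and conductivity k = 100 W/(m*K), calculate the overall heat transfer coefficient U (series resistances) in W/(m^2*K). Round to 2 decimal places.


1/U = 1/h1 + L/k + 1/h2
1/U = 1/909 + 0.005/100 + 1/485
1/U = 0.00110011 + 5e-05 + 0.0020618557
1/U = 0.0032119657
U = 311.34 W/(m^2*K)


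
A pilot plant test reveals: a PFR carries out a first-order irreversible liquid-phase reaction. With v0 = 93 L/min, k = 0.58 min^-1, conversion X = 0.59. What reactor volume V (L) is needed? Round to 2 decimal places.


V = (v0/k) * ln(1/(1-X))
V = (93/0.58) * ln(1/(1-0.59))
V = 160.344828 * ln(2.439024)
V = 160.344828 * 0.891598
V = 142.96 L


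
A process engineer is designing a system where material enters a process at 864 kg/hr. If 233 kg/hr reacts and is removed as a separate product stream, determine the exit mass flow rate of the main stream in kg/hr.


Steady-state mass balance on the main outlet: F_out = F_in - F_removed
F_out = 864 - 233
F_out = 631 kg/hr


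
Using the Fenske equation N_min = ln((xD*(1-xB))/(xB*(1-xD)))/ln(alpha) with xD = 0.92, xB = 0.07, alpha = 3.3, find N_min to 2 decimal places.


N_min = ln((xD*(1-xB))/(xB*(1-xD))) / ln(alpha)
Numerator inside ln: 0.8556 / 0.0056 = 152.785714
ln(152.785714) = 5.029036
ln(alpha) = ln(3.3) = 1.193922
N_min = 5.029036 / 1.193922 = 4.21


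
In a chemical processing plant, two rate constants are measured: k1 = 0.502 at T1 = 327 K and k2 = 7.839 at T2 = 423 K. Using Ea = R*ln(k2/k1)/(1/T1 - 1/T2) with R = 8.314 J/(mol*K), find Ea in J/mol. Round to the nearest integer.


Ea = R * ln(k2/k1) / (1/T1 - 1/T2)
ln(k2/k1) = ln(7.839/0.502) = 2.7482664
1/T1 - 1/T2 = 1/327 - 1/423 = 0.000694037782
Ea = 8.314 * 2.7482664 / 0.000694037782
Ea = 32922 J/mol


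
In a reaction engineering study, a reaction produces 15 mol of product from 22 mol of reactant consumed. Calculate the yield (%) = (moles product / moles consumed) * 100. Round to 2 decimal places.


Yield = (moles product / moles consumed) * 100%
Yield = (15 / 22) * 100
Yield = 0.6818 * 100
Yield = 68.18%


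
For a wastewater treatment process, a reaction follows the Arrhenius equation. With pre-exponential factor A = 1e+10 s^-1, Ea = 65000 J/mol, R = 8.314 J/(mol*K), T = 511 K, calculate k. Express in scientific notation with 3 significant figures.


k = A * exp(-Ea/(R*T))
k = 1e+10 * exp(-65000 / (8.314 * 511))
k = 1e+10 * exp(-15.299683)
k = 2.27e+03


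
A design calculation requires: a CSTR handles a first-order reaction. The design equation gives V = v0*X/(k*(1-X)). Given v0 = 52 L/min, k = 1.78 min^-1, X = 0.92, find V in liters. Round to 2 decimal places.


V = v0 * X / (k * (1 - X))
V = 52 * 0.92 / (1.78 * (1 - 0.92))
V = 47.84 / (1.78 * 0.08)
V = 47.84 / 0.1424
V = 335.96 L


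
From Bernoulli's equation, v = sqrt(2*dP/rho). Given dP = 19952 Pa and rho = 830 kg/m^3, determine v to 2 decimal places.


v = sqrt(2*dP/rho)
v = sqrt(2*19952/830)
v = sqrt(48.077108)
v = 6.93 m/s


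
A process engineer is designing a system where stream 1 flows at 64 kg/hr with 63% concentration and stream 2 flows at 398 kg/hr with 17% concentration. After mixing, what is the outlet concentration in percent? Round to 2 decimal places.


Mass balance on solute: F1*x1 + F2*x2 = F3*x3
F3 = F1 + F2 = 64 + 398 = 462 kg/hr
x3 = (F1*x1 + F2*x2)/F3
x3 = (64*0.63 + 398*0.17) / 462
x3 = 23.37%


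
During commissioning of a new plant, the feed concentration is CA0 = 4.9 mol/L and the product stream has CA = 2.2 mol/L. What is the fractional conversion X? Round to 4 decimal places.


X = (CA0 - CA) / CA0
X = (4.9 - 2.2) / 4.9
X = 2.7 / 4.9
X = 0.5510


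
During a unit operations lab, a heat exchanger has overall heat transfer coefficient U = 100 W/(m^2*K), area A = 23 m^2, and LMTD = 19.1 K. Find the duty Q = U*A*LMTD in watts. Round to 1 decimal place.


Q = U * A * LMTD
Q = 100 * 23 * 19.1
Q = 43930.0 W


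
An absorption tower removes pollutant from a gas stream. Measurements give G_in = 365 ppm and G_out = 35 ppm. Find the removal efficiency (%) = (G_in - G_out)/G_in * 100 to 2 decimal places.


Efficiency = (G_in - G_out) / G_in * 100%
Efficiency = (365 - 35) / 365 * 100
Efficiency = 330 / 365 * 100
Efficiency = 90.41%


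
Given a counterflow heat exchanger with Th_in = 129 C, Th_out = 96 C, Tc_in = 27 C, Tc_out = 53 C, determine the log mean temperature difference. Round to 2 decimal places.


dT1 = Th_in - Tc_out = 129 - 53 = 76
dT2 = Th_out - Tc_in = 96 - 27 = 69
LMTD = (dT1 - dT2) / ln(dT1/dT2)
LMTD = (76 - 69) / ln(76/69)
LMTD = 72.44 K


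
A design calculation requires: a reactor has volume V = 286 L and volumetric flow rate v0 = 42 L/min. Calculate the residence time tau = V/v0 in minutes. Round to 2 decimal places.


tau = V / v0
tau = 286 / 42
tau = 6.81 min


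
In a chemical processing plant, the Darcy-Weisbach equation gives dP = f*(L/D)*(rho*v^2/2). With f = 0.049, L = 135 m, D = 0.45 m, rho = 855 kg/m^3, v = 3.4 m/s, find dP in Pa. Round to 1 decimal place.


dP = f * (L/D) * (rho*v^2/2)
dP = 0.049 * (135/0.45) * (855*3.4^2/2)
L/D = 300.0
rho*v^2/2 = 855*11.56/2 = 4941.9
dP = 0.049 * 300.0 * 4941.9
dP = 72645.9 Pa


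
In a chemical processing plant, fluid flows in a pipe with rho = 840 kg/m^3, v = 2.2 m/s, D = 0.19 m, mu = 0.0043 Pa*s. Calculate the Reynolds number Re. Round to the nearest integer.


Re = rho * v * D / mu
Re = 840 * 2.2 * 0.19 / 0.0043
Re = 351.12 / 0.0043
Re = 81656


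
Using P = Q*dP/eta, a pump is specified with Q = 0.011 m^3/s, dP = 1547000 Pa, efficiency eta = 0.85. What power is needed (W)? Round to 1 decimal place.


P = Q * dP / eta
P = 0.011 * 1547000 / 0.85
P = 17017.0 / 0.85
P = 20020.0 W


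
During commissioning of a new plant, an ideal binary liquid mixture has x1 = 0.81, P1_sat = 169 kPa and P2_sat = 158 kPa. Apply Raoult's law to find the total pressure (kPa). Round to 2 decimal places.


P = x1*P1_sat + x2*P2_sat
x2 = 1 - x1 = 1 - 0.81 = 0.19
P = 0.81*169 + 0.19*158
P = 136.89 + 30.02
P = 166.91 kPa


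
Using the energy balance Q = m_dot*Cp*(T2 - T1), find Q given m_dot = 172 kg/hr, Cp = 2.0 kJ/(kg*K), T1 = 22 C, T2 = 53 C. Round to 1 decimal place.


Q = m_dot * Cp * (T2 - T1)
Q = 172 * 2.0 * (53 - 22)
Q = 172 * 2.0 * 31
Q = 10664.0 kJ/hr


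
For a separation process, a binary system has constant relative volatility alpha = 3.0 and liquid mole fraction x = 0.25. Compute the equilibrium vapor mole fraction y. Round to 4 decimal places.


y = alpha*x / (1 + (alpha-1)*x)
y = 3.0*0.25 / (1 + (3.0-1)*0.25)
y = 0.75 / (1 + 0.5)
y = 0.75 / 1.5
y = 0.5000


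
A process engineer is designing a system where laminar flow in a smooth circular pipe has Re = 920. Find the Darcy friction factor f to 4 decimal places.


f = 64 / Re
f = 64 / 920
f = 0.0696


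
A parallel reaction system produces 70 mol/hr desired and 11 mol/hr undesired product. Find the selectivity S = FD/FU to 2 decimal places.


S = desired product rate / undesired product rate
S = 70 / 11
S = 6.36


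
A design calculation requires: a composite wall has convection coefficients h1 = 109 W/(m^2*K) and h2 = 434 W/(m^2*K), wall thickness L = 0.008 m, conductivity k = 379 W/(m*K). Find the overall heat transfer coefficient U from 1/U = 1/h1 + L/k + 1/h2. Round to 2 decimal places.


1/U = 1/h1 + L/k + 1/h2
1/U = 1/109 + 0.008/379 + 1/434
1/U = 0.0091743119 + 2.11082e-05 + 0.0023041475
1/U = 0.0114995676
U = 86.96 W/(m^2*K)


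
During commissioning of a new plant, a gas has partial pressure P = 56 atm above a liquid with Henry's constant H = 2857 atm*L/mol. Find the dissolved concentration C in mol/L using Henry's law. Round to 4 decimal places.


C = P / H
C = 56 / 2857
C = 0.0196 mol/L


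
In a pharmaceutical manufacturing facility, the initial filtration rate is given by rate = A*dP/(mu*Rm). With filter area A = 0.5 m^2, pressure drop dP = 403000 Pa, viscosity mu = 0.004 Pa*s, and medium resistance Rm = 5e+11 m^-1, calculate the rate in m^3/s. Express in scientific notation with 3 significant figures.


rate = A * dP / (mu * Rm)
rate = 0.5 * 403000 / (0.004 * 5e+11)
rate = 201500.0 / 2.000e+09
rate = 1.01e-04 m^3/s


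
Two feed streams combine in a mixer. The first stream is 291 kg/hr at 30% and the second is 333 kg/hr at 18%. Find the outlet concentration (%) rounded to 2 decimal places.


Mass balance on solute: F1*x1 + F2*x2 = F3*x3
F3 = F1 + F2 = 291 + 333 = 624 kg/hr
x3 = (F1*x1 + F2*x2)/F3
x3 = (291*0.3 + 333*0.18) / 624
x3 = 23.60%


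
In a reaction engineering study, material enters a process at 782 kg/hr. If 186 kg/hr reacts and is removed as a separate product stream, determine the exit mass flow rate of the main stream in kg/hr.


Steady-state mass balance on the main outlet: F_out = F_in - F_removed
F_out = 782 - 186
F_out = 596 kg/hr


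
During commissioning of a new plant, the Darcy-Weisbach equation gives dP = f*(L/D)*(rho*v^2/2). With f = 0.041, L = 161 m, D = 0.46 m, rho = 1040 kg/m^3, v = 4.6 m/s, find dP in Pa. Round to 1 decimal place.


dP = f * (L/D) * (rho*v^2/2)
dP = 0.041 * (161/0.46) * (1040*4.6^2/2)
L/D = 350.0
rho*v^2/2 = 1040*21.16/2 = 11003.2
dP = 0.041 * 350.0 * 11003.2
dP = 157895.9 Pa


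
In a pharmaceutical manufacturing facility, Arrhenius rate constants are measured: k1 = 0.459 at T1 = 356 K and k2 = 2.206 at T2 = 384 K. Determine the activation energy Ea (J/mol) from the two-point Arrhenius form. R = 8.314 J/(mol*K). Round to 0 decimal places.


Ea = R * ln(k2/k1) / (1/T1 - 1/T2)
ln(k2/k1) = ln(2.206/0.459) = 1.569886
1/T1 - 1/T2 = 1/356 - 1/384 = 0.000204822097
Ea = 8.314 * 1.569886 / 0.000204822097
Ea = 63724 J/mol


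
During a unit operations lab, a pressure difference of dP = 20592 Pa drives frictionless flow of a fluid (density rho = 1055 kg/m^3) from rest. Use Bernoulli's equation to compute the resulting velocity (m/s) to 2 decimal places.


v = sqrt(2*dP/rho)
v = sqrt(2*20592/1055)
v = sqrt(39.036967)
v = 6.25 m/s


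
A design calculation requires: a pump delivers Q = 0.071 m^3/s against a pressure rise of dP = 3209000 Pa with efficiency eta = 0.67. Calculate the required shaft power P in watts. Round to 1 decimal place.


P = Q * dP / eta
P = 0.071 * 3209000 / 0.67
P = 227839.0 / 0.67
P = 340058.2 W


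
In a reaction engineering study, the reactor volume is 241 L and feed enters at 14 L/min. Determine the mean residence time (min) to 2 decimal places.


tau = V / v0
tau = 241 / 14
tau = 17.21 min


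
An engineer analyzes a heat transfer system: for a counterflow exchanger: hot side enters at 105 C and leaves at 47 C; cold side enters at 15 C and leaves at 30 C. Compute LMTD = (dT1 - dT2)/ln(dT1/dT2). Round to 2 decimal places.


dT1 = Th_in - Tc_out = 105 - 30 = 75
dT2 = Th_out - Tc_in = 47 - 15 = 32
LMTD = (dT1 - dT2) / ln(dT1/dT2)
LMTD = (75 - 32) / ln(75/32)
LMTD = 50.48 K
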